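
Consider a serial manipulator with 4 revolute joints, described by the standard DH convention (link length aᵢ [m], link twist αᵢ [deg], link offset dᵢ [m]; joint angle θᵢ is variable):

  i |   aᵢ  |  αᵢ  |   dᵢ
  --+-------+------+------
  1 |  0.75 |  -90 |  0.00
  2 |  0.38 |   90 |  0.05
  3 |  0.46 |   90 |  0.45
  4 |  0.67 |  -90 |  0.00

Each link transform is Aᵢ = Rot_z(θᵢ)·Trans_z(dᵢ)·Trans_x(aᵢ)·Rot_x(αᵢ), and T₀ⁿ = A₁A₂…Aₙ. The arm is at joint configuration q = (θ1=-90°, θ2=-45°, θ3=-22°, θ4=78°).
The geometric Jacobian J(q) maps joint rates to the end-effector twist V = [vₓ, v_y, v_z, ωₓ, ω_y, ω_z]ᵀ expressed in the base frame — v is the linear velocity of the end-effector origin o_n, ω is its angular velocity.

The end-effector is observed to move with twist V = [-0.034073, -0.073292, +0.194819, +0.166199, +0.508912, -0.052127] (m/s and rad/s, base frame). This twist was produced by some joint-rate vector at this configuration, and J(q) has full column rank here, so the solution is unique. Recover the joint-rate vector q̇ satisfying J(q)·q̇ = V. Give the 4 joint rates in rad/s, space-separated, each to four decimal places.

-0.6760 -0.0350 0.8010 -0.2170

o_n = [-0.1745, -0.6300, 1.4432]
J₁: ẑ×o_n = [0.6300, -0.1745, 0.0000], ω = ẑ
J2: z=[1.0000, 0.0000, 0.0000] o=[0.0000, -0.7500, 0.0000] → [0.0000, -1.4432, 0.1200, 1.0000, 0.0000, 0.0000]
J3: z=[-0.0000, 0.7071, 0.7071] o=[0.0500, -1.0187, 0.2687] → [0.5557, -0.1587, 0.1587, -0.0000, 0.7071, 0.7071]
J4: z=[-0.9272, 0.2649, -0.2649] o=[-0.1223, -1.0021, 0.8885] → [0.2455, 0.5282, -0.3312, -0.9272, 0.2649, -0.2649]
q̇ = J⁺·V = [-0.6760, -0.0350, 0.8010, -0.2170]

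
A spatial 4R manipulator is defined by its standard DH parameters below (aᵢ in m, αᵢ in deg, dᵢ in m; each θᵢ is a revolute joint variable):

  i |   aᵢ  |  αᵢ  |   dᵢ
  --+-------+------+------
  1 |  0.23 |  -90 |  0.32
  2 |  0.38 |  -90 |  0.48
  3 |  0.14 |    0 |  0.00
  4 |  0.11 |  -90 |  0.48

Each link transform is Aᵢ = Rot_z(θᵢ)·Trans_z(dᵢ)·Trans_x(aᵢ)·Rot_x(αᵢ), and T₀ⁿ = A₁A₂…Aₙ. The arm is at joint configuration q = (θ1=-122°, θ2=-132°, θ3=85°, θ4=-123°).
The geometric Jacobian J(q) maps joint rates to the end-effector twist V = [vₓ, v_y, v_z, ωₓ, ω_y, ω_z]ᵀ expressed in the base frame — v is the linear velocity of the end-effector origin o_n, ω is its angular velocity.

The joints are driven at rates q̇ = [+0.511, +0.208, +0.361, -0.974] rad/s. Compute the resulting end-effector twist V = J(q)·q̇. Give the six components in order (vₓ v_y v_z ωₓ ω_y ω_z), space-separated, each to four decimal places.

0.1601 -0.0926 -0.0758 0.4178 0.2761 0.1008

o_n = [0.2051, -0.4422, 0.9971]
J₁: ẑ×o_n = [0.4422, 0.2051, -0.0000], ω = ẑ
J2: z=[0.8480, -0.5299, 0.0000] o=[-0.1219, -0.1951, 0.3200] → [-0.3588, -0.5742, -0.0363, 0.8480, -0.5299, 0.0000]
J3: z=[-0.3938, -0.6302, 0.6691] o=[0.4199, -0.2338, 0.6024] → [-0.1093, 0.0117, -0.0533, -0.3938, -0.6302, 0.6691]
J4: z=[-0.3938, -0.6302, 0.6691] o=[0.3060, -0.1529, 0.6115] → [-0.0495, 0.0844, 0.0503, -0.3938, -0.6302, 0.6691]
V = J·q̇ = [0.1601, -0.0926, -0.0758, 0.4178, 0.2761, 0.1008]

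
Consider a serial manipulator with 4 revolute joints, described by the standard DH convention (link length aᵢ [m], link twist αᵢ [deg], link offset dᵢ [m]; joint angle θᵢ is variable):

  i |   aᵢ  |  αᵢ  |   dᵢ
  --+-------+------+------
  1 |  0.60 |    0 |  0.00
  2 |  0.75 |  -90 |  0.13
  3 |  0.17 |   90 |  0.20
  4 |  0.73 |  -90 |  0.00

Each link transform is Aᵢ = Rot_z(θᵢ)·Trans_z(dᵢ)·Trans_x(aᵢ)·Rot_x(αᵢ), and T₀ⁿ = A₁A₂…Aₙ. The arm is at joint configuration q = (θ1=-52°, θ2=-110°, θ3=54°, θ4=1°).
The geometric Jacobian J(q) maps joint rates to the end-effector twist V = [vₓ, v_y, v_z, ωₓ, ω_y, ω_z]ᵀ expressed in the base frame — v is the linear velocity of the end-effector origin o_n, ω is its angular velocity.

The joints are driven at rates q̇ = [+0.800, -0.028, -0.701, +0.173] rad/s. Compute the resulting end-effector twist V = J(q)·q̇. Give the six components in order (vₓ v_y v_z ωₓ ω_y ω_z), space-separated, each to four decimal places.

0.3944 -0.8701 0.3726 -0.3497 0.6234 0.8737

o_n = [-0.7812, -1.0703, -0.5980]
J₁: ẑ×o_n = [1.0703, -0.7812, 0.0000], ω = ẑ
J2: z=[0.0000, 0.0000, 1.0000] o=[0.3694, -0.4728, 0.0000] → [0.5975, -1.1506, 0.0000, 0.0000, 0.0000, 1.0000]
J3: z=[0.3090, -0.9511, 0.0000] o=[-0.3439, -0.7046, 0.1300] → [0.6924, 0.2250, -0.5289, 0.3090, -0.9511, 0.0000]
J4: z=[-0.7694, -0.2500, 0.5878] o=[-0.3771, -0.9257, -0.0075] → [0.2327, -0.6919, 0.0103, -0.7694, -0.2500, 0.5878]
V = J·q̇ = [0.3944, -0.8701, 0.3726, -0.3497, 0.6234, 0.8737]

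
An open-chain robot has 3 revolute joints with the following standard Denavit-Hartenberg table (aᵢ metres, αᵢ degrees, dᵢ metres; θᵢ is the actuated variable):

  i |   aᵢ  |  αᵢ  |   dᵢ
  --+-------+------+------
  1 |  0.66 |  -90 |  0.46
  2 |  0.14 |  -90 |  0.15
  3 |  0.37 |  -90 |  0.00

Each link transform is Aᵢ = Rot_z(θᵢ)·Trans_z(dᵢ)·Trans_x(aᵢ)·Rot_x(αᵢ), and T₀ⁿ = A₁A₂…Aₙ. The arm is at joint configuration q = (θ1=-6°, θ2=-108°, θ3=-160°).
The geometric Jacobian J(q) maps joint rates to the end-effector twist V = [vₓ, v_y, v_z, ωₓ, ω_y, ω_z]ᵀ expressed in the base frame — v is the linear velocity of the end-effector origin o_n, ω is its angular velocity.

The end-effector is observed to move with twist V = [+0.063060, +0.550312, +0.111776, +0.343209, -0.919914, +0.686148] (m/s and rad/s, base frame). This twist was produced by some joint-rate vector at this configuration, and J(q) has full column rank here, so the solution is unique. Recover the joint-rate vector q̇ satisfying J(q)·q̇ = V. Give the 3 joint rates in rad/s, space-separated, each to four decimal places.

0.5440 -0.8790 0.4600

o_n = [0.7491, 0.1993, 0.2625]
J₁: ẑ×o_n = [-0.1993, 0.7491, 0.0000], ω = ẑ
J2: z=[0.1045, 0.9945, 0.0000] o=[0.6564, -0.0690, 0.4600] → [-0.1964, 0.0206, -0.0642, 0.1045, 0.9945, 0.0000]
J3: z=[0.9458, -0.0994, 0.3090] o=[0.6290, 0.0847, 0.5931] → [-0.0025, 0.3499, 0.1204, 0.9458, -0.0994, 0.3090]
q̇ = J⁺·V = [0.5440, -0.8790, 0.4600]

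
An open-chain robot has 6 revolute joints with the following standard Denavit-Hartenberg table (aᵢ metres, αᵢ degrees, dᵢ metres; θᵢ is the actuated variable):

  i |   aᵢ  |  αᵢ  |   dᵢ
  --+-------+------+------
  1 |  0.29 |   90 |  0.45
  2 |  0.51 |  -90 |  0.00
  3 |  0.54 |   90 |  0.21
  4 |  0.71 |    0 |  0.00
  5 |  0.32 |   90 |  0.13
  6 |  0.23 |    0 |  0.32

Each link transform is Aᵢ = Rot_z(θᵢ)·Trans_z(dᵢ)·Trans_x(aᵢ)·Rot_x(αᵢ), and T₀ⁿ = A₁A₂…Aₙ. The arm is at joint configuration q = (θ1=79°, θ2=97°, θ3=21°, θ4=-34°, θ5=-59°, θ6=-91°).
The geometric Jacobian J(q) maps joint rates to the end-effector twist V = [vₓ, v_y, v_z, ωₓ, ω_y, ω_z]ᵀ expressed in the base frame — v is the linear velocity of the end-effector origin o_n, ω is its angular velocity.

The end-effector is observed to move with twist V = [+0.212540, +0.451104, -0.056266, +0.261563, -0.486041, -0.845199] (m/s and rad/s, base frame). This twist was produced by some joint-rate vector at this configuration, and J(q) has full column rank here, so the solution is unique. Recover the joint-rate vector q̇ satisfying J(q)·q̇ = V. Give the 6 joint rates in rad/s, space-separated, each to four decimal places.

-0.7400 -0.0380 0.4270 0.0150 0.3280 0.1880

o_n = [-0.2513, 0.6848, 1.7142]
J₁: ẑ×o_n = [-0.6848, -0.2513, 0.0000], ω = ẑ
J2: z=[0.9816, -0.1908, 0.0000] o=[0.0553, 0.2847, 0.4500] → [-0.2412, -1.2410, 0.3343, 0.9816, -0.1908, 0.0000]
J3: z=[-0.1894, -0.9743, -0.1219] o=[0.0435, 0.2237, 0.9562] → [-0.6823, 0.1795, -0.3745, -0.1894, -0.9743, -0.1219]
J4: z=[0.9081, -0.2210, 0.3557] o=[-0.1980, -0.0043, 1.4310] → [-0.3077, -0.2762, 0.6140, 0.9081, -0.2210, 0.3557]
J5: z=[0.9081, -0.2210, 0.3557] o=[-0.3426, 0.3570, 2.0248] → [-0.0479, 0.3145, 0.3178, 0.9081, -0.2210, 0.3557]
J6: z=[0.3631, -0.0077, -0.9317] o=[-0.1578, 0.6404, 2.0945] → [0.0443, 0.2252, 0.0154, 0.3631, -0.0077, -0.9317]
q̇ = J⁺·V = [-0.7400, -0.0380, 0.4270, 0.0150, 0.3280, 0.1880]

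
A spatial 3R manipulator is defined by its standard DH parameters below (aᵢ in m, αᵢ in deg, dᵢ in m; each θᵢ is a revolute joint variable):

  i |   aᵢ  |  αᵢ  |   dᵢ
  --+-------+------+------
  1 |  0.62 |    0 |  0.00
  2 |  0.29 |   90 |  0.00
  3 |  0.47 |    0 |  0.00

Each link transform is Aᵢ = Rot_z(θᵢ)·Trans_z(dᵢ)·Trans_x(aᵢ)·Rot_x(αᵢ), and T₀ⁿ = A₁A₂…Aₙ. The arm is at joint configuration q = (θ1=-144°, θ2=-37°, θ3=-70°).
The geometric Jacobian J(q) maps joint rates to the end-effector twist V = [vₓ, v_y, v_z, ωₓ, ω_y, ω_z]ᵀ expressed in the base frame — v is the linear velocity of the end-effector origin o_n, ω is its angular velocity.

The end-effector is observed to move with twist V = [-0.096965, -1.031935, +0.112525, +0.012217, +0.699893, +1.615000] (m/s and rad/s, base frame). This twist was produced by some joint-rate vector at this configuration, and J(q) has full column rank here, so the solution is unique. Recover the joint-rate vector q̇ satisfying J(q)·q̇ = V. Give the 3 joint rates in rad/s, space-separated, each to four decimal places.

0.6170 0.9980 0.7000

o_n = [-0.9523, -0.3566, -0.4417]
J₁: ẑ×o_n = [0.3566, -0.9523, 0.0000], ω = ẑ
J2: z=[0.0000, 0.0000, 1.0000] o=[-0.5016, -0.3644, 0.0000] → [-0.0079, -0.4507, 0.0000, 0.0000, 0.0000, 1.0000]
J3: z=[0.0175, 0.9998, 0.0000] o=[-0.7915, -0.3594, 0.0000] → [-0.4416, 0.0077, 0.1607, 0.0175, 0.9998, 0.0000]
q̇ = J⁺·V = [0.6170, 0.9980, 0.7000]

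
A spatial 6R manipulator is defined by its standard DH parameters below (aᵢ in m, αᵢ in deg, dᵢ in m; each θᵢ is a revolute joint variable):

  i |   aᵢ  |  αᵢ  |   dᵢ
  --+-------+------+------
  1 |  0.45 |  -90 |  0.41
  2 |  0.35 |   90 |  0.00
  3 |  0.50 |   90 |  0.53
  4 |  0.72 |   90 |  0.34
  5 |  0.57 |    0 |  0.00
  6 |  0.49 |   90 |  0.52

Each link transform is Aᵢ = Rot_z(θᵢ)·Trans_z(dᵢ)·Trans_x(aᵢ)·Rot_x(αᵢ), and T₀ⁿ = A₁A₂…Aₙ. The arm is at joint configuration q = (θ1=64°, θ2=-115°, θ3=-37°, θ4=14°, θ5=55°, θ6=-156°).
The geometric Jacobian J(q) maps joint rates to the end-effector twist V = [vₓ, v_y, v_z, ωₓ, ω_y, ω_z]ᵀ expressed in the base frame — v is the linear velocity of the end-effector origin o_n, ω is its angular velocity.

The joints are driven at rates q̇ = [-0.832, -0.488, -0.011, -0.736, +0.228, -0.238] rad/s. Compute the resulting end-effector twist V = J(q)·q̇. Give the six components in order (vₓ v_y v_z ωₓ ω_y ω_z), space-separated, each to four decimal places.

-0.6876 -0.4452 -0.3393 -0.1722 -0.1221 -0.4318

o_n = [0.9104, -0.8564, 1.5638]
J₁: ẑ×o_n = [0.8564, 0.9104, -0.0000], ω = ẑ
J2: z=[-0.8988, 0.4384, 0.0000] o=[0.1973, 0.4045, 0.4100] → [0.5058, 1.0370, 0.8206, -0.8988, 0.4384, 0.0000]
J3: z=[-0.3973, -0.8146, -0.4226] o=[0.1324, 0.2715, 0.7272] → [-1.1581, 0.0036, 1.0818, -0.3973, -0.8146, -0.4226]
J4: z=[0.8293, -0.1215, -0.5454] o=[0.1183, -0.4438, 0.8651] → [-0.3099, -1.0114, -0.2459, 0.8293, -0.1215, -0.5454]
J5: z=[0.4806, 0.6532, 0.5852] o=[0.6056, -1.0232, 1.1117] → [0.1976, -0.0389, -0.1189, 0.4806, 0.6532, 0.5852]
J6: z=[0.4806, 0.6532, 0.5852] o=[1.0861, -1.3243, 1.0532] → [0.0596, -0.3481, 0.3396, 0.4806, 0.6532, 0.5852]
V = J·q̇ = [-0.6876, -0.4452, -0.3393, -0.1722, -0.1221, -0.4318]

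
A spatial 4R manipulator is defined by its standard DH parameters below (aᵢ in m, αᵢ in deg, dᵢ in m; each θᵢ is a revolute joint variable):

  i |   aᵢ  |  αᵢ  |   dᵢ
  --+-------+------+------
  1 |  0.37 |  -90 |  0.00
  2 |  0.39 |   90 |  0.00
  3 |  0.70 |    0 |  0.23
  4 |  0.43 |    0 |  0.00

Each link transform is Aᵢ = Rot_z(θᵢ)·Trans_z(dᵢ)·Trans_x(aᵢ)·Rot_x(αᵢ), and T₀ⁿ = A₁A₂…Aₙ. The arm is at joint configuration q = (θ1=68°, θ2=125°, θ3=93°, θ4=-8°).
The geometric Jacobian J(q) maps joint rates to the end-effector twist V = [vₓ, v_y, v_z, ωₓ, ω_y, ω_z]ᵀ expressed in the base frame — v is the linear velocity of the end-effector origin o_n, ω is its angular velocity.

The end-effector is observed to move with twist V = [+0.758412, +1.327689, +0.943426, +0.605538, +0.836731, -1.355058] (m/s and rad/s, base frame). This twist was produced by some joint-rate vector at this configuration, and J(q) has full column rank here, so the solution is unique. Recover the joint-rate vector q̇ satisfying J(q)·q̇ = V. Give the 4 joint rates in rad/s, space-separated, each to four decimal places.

-0.6530 -0.2480 0.9130 0.3110

o_n = [-0.9201, 0.7322, -0.4521]
J₁: ẑ×o_n = [-0.7322, -0.9201, 0.0000], ω = ẑ
J2: z=[-0.9272, 0.3746, 0.0000] o=[0.1386, 0.3431, 0.0000] → [-0.1694, -0.4192, 0.0358, -0.9272, 0.3746, 0.0000]
J3: z=[0.3069, 0.7595, -0.5736] o=[0.0548, 0.1357, -0.3195] → [0.2415, 0.5999, 0.9235, 0.3069, 0.7595, -0.5736]
J4: z=[0.3069, 0.7595, -0.5736] o=[-0.5149, 0.5917, -0.4214] → [0.0573, 0.2418, 0.3509, 0.3069, 0.7595, -0.5736]
q̇ = J⁺·V = [-0.6530, -0.2480, 0.9130, 0.3110]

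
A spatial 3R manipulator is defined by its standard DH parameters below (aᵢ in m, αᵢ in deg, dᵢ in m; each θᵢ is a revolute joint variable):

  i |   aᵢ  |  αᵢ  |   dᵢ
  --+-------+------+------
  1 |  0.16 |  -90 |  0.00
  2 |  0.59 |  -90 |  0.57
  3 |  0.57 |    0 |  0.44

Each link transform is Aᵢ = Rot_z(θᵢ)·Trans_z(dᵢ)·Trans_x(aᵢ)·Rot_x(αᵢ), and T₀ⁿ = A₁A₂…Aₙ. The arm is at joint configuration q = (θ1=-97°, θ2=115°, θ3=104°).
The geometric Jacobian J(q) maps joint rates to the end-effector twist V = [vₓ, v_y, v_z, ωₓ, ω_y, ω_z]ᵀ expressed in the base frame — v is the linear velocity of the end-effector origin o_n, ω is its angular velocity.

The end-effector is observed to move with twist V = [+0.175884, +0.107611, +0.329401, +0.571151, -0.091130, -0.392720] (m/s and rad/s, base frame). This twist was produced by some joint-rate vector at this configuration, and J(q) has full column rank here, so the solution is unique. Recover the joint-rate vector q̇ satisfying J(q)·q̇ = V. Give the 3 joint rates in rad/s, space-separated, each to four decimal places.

-0.3830 0.5780 -0.0230

o_n = [0.0692, 0.4246, -0.2238]
J₁: ẑ×o_n = [-0.4246, 0.0692, 0.0000], ω = ẑ
J2: z=[0.9925, -0.1219, 0.0000] o=[-0.0195, -0.1588, 0.0000] → [0.0273, 0.2221, 0.5898, 0.9925, -0.1219, 0.0000]
J3: z=[0.1105, 0.8996, 0.4226] o=[0.5766, 0.0192, -0.5347] → [0.1084, -0.2488, 0.5013, 0.1105, 0.8996, 0.4226]
q̇ = J⁺·V = [-0.3830, 0.5780, -0.0230]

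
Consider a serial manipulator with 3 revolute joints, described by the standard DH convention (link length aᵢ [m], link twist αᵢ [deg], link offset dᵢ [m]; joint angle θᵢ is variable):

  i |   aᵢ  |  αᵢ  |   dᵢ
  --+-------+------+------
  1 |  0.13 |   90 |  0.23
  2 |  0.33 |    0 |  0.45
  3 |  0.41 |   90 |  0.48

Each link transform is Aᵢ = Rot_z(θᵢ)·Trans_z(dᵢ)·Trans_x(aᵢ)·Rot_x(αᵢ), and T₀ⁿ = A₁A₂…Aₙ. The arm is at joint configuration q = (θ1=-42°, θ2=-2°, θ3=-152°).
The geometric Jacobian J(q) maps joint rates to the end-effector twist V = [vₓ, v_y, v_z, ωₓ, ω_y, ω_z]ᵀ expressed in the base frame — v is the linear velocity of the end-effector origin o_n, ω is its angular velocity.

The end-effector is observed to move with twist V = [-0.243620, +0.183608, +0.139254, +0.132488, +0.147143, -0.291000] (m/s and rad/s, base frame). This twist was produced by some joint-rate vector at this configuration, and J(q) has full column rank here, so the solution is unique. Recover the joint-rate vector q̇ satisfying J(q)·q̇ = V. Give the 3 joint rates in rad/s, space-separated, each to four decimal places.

-0.2910 0.2010 -0.3990

o_n = [-0.5544, -0.7522, 0.0388]
J₁: ẑ×o_n = [0.7522, -0.5544, 0.0000], ω = ẑ
J2: z=[-0.6691, -0.7431, 0.0000] o=[0.0966, -0.0870, 0.2300] → [0.1421, -0.1280, -0.0387, -0.6691, -0.7431, 0.0000]
J3: z=[-0.6691, -0.7431, 0.0000] o=[0.0406, -0.6421, 0.2185] → [0.1336, -0.1203, -0.3685, -0.6691, -0.7431, 0.0000]
q̇ = J⁺·V = [-0.2910, 0.2010, -0.3990]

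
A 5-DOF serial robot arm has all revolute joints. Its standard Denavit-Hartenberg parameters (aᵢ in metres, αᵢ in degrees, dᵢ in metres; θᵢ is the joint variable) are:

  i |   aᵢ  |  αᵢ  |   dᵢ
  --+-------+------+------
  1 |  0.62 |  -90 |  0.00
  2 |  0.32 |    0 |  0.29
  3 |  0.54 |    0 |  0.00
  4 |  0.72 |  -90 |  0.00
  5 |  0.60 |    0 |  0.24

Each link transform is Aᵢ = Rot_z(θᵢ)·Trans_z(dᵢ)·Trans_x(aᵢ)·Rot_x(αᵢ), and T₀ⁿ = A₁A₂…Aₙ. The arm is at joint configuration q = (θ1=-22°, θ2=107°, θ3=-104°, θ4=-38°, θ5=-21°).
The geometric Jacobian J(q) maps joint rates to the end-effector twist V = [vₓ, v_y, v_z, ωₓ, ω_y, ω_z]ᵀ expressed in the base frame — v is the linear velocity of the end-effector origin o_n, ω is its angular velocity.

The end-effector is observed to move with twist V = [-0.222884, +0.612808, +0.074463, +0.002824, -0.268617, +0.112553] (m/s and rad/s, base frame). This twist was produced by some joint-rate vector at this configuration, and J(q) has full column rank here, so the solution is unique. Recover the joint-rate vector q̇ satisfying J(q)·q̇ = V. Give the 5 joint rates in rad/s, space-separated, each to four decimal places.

o_n = [2.2772, -0.3754, 0.2034]
J₁: ẑ×o_n = [0.3754, 2.2772, -0.0000], ω = ẑ
J2: z=[0.3746, 0.9272, 0.0000] o=[0.5749, -0.2323, 0.0000] → [0.1886, -0.0762, -1.6320, 0.3746, 0.9272, 0.0000]
J3: z=[0.3746, 0.9272, 0.0000] o=[0.5967, 0.0717, -0.3060] → [0.4723, -0.1908, -1.7256, 0.3746, 0.9272, 0.0000]
J4: z=[0.3746, 0.9272, 0.0000] o=[1.0967, -0.1303, -0.3343] → [0.4985, -0.2014, -1.1863, 0.3746, 0.9272, 0.0000]
J5: z=[0.5318, -0.2149, -0.8192] o=[1.6436, -0.3513, 0.0787] → [-0.0465, -0.5853, 0.1233, 0.5318, -0.2149, -0.8192]
q̇ = J⁺·V = [0.2600, 0.6130, -0.0580, -0.8030, 0.1800]

0.2600 0.6130 -0.0580 -0.8030 0.1800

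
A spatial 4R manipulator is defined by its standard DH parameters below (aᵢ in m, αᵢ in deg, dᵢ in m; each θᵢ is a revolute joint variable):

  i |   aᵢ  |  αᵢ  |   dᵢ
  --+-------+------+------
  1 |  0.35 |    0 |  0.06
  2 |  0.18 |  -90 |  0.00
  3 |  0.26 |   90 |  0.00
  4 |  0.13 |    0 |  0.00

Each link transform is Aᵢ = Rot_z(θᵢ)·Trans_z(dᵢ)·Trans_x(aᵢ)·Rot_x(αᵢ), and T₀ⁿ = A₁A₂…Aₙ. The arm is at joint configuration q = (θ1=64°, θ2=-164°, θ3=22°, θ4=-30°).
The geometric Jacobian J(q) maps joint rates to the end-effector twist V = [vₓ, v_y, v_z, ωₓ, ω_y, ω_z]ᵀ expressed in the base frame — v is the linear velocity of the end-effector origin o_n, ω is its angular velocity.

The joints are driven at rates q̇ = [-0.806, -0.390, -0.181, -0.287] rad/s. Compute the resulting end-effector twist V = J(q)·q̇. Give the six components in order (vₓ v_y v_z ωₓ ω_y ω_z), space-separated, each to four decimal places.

o_n = [-0.0018, -0.1916, -0.0796]
J₁: ẑ×o_n = [0.1916, -0.0018, 0.0000], ω = ẑ
J2: z=[0.0000, 0.0000, 1.0000] o=[0.1534, 0.3146, 0.0600] → [0.5062, -0.1553, 0.0000, 0.0000, 0.0000, 1.0000]
J3: z=[0.9848, -0.1736, 0.0000] o=[0.1222, 0.1373, 0.0600] → [0.0242, 0.1375, -0.3455, 0.9848, -0.1736, 0.0000]
J4: z=[-0.0650, -0.3689, 0.9272] o=[0.0803, -0.1001, -0.0374] → [0.1004, -0.0789, -0.0243, -0.0650, -0.3689, 0.9272]
V = J·q̇ = [-0.3850, 0.0598, 0.0695, -0.1596, 0.1373, -1.4621]

-0.3850 0.0598 0.0695 -0.1596 0.1373 -1.4621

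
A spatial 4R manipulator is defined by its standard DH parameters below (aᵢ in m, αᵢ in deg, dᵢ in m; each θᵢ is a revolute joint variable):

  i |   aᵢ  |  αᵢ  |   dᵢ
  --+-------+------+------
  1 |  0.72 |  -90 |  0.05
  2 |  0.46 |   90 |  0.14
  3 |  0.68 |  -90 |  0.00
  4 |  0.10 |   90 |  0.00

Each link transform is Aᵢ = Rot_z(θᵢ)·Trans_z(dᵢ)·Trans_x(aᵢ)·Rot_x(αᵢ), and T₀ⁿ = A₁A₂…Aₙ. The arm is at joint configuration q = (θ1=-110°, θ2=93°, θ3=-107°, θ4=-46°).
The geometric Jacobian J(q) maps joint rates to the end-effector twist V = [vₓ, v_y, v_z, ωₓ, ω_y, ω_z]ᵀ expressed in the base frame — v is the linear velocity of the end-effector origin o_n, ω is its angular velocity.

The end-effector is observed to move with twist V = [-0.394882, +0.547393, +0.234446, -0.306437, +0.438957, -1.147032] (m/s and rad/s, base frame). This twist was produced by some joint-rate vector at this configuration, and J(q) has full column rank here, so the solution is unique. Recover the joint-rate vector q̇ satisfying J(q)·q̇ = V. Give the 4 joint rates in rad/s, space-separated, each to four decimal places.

-0.7600 -0.3150 -0.2870 0.4210

o_n = [-0.8084, -0.5350, -0.1943]
J₁: ẑ×o_n = [0.5350, -0.8084, 0.0000], ω = ẑ
J2: z=[0.9397, -0.3420, 0.0000] o=[-0.2463, -0.6766, 0.0500] → [0.0836, 0.2296, -0.0592, 0.9397, -0.3420, 0.0000]
J3: z=[-0.3416, -0.9384, -0.0523] o=[-0.1065, -0.7018, -0.4094] → [-0.1931, 0.1102, -0.7157, -0.3416, -0.9384, -0.0523]
J4: z=[-0.2576, 0.1470, -0.9550] o=[-0.7211, -0.4892, -0.2108] → [-0.0413, 0.0877, 0.0246, -0.2576, 0.1470, -0.9550]
q̇ = J⁺·V = [-0.7600, -0.3150, -0.2870, 0.4210]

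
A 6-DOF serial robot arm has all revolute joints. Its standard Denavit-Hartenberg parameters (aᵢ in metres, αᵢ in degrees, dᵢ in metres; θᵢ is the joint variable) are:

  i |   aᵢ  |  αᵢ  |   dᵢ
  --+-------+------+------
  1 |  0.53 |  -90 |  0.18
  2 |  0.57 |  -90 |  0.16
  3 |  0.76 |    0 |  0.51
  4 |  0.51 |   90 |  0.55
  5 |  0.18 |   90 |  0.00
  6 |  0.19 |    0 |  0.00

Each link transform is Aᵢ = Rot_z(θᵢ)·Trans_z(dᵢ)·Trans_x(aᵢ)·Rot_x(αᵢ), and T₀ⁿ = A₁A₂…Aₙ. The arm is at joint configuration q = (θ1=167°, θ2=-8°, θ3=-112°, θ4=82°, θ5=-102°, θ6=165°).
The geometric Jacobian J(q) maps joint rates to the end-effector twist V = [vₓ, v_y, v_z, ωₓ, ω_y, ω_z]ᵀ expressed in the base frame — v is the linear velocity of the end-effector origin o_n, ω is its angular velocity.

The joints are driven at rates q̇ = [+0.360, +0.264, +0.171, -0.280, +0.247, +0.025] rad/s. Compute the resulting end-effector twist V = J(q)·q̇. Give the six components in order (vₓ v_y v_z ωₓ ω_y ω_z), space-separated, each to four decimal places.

0.4352 -0.7005 -0.2117 0.0489 -0.4892 0.4427

o_n = [-1.6005, -0.8237, -0.7753]
J₁: ẑ×o_n = [0.8237, -1.6005, 0.0000], ω = ẑ
J2: z=[-0.2250, -0.9744, 0.0000] o=[-0.5164, 0.1192, 0.1800] → [0.9308, -0.2149, -0.8442, -0.2250, -0.9744, 0.0000]
J3: z=[-0.1356, 0.0313, -0.9903] o=[-1.1024, 0.0903, 0.2593] → [-0.9375, 0.3530, 0.1395, -0.1356, 0.0313, -0.9903]
J4: z=[-0.1356, 0.0313, -0.9903] o=[-1.0554, -0.6438, -0.2853] → [-0.1935, 0.4734, 0.0415, -0.1356, 0.0313, -0.9903]
J5: z=[0.2876, -0.9552, -0.0696] o=[-1.6135, -0.7766, -0.7685] → [0.0032, 0.0010, -0.0011, 0.2876, -0.9552, -0.0696]
J6: z=[0.8992, 0.2943, -0.3238] o=[-1.5541, -0.7711, -0.5987] → [-0.0690, 0.1738, -0.0336, 0.8992, 0.2943, -0.3238]
V = J·q̇ = [0.4352, -0.7005, -0.2117, 0.0489, -0.4892, 0.4427]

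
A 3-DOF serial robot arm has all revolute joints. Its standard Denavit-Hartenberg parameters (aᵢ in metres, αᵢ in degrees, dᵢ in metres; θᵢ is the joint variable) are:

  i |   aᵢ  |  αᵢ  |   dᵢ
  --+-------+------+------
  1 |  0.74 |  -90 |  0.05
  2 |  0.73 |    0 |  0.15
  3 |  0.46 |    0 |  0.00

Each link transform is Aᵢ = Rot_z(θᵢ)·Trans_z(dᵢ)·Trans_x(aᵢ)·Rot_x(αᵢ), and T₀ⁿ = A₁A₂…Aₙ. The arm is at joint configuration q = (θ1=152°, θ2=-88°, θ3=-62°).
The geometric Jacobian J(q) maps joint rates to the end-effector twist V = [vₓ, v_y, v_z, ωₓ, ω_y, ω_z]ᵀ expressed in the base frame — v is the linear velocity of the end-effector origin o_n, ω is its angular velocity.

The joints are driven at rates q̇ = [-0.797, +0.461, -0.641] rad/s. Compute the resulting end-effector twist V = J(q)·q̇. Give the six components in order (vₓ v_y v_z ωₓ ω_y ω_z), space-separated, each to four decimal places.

o_n = [-0.3946, 0.0399, 1.0096]
J₁: ẑ×o_n = [-0.0399, -0.3946, 0.0000], ω = ẑ
J2: z=[-0.4695, -0.8829, 0.0000] o=[-0.6534, 0.3474, 0.0500] → [-0.8472, 0.4505, 0.3729, -0.4695, -0.8829, 0.0000]
J3: z=[-0.4695, -0.8829, 0.0000] o=[-0.7463, 0.2269, 0.7796] → [-0.2031, 0.1080, 0.3984, -0.4695, -0.8829, 0.0000]
V = J·q̇ = [-0.2286, 0.4529, -0.0835, 0.0845, 0.1589, -0.7970]

-0.2286 0.4529 -0.0835 0.0845 0.1589 -0.7970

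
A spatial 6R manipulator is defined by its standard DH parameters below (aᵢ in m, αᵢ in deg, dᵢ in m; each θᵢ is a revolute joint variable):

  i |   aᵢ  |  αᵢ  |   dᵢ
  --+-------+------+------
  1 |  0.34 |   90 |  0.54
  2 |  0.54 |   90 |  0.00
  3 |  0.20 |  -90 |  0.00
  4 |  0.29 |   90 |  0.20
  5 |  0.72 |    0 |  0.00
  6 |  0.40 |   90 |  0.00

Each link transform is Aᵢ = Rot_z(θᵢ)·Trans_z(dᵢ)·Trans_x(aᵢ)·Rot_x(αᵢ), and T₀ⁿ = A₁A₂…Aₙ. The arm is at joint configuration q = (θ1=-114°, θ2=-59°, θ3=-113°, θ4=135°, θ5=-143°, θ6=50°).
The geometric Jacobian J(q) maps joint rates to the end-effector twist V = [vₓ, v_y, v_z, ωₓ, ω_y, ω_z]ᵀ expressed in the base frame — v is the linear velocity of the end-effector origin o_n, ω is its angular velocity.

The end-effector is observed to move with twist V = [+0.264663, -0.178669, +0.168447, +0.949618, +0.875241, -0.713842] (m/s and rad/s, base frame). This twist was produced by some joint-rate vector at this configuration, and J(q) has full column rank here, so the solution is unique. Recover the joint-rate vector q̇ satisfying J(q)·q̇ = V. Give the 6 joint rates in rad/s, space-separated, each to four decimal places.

-0.8080 -0.9940 0.7940 -0.8250 0.2750 -0.5210

o_n = [0.1044, -0.1000, 0.6044]
J₁: ẑ×o_n = [0.1000, 0.1044, -0.0000], ω = ẑ
J2: z=[-0.9135, 0.4067, 0.0000] o=[-0.1383, -0.3106, 0.5400] → [0.0262, 0.0588, -0.2911, -0.9135, 0.4067, 0.0000]
J3: z=[0.3486, 0.7831, -0.5150] o=[-0.2514, -0.5647, 0.0771] → [0.6522, -0.3671, -0.1166, 0.3486, 0.7831, -0.5150]
J4: z=[0.1641, -0.5920, -0.7890] o=[-0.0669, -0.6028, 0.1441] → [0.1242, -0.2106, 0.1839, 0.1641, -0.5920, -0.7890]
J5: z=[0.4060, -0.6885, 0.6010] o=[-0.2948, -0.8427, 0.0232] → [-0.8465, 0.0039, 0.5763, 0.4060, -0.6885, 0.6010]
J6: z=[0.4060, -0.6885, 0.6010] o=[0.1511, -0.3453, 0.2919] → [-0.3626, -0.1550, 0.0674, 0.4060, -0.6885, 0.6010]
q̇ = J⁺·V = [-0.8080, -0.9940, 0.7940, -0.8250, 0.2750, -0.5210]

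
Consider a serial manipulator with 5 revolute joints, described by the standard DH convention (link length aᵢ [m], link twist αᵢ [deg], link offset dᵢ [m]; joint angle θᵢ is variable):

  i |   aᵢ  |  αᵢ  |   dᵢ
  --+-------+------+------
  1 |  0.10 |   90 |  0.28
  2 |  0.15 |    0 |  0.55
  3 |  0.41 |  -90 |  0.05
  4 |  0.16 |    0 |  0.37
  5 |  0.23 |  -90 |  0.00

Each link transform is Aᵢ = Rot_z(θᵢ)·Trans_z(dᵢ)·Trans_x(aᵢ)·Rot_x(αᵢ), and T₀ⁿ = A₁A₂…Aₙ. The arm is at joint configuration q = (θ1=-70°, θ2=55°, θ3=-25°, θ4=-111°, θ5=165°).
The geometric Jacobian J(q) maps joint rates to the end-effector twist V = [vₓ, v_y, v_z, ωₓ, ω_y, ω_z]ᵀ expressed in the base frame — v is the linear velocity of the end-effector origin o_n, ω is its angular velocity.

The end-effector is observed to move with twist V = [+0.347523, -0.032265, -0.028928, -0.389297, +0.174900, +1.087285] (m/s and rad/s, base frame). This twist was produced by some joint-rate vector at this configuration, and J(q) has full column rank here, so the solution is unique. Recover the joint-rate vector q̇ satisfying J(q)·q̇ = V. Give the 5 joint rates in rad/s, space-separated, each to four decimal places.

0.5720 -0.6460 0.9520 0.1250 0.4700

o_n = [-0.3845, -0.5906, 0.9672]
J₁: ẑ×o_n = [0.5906, -0.3845, 0.0000], ω = ẑ
J2: z=[-0.9397, -0.3420, 0.0000] o=[0.0342, -0.0940, 0.2800] → [-0.2350, 0.6458, 0.3235, -0.9397, -0.3420, 0.0000]
J3: z=[-0.9397, -0.3420, 0.0000] o=[-0.4532, -0.3629, 0.4029] → [-0.1930, 0.5303, 0.2375, -0.9397, -0.3420, 0.0000]
J4: z=[-0.1710, 0.4698, 0.8660] o=[-0.3787, -0.7137, 0.6079] → [0.0623, 0.0565, -0.0184, -0.1710, 0.4698, 0.8660]
J5: z=[-0.1710, 0.4698, 0.8660] o=[-0.5994, -0.5443, 0.8996] → [0.0719, 0.1977, -0.0930, -0.1710, 0.4698, 0.8660]
q̇ = J⁺·V = [0.5720, -0.6460, 0.9520, 0.1250, 0.4700]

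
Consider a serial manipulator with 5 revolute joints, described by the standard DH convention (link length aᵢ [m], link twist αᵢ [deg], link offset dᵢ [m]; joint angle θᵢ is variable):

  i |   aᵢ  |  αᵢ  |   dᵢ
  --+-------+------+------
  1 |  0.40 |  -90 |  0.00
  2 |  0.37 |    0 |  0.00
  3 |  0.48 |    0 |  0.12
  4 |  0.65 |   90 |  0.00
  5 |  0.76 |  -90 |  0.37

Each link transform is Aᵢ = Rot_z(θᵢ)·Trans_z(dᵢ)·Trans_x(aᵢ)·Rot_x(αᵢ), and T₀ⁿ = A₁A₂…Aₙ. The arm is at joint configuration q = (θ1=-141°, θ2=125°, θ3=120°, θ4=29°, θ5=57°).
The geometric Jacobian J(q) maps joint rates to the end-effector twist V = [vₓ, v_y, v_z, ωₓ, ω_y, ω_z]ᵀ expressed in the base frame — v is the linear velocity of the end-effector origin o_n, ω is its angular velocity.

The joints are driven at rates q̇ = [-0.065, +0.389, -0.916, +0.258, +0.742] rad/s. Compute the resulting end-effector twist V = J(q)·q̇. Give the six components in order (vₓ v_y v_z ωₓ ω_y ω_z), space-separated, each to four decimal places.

0.6904 0.1379 -0.5755 0.4060 0.6749 -0.0132

o_n = [0.7175, -0.3935, 1.2191]
J₁: ẑ×o_n = [0.3935, 0.7175, -0.0000], ω = ẑ
J2: z=[0.6293, -0.7771, 0.0000] o=[-0.3109, -0.2517, 0.0000] → [-0.9474, -0.7672, 0.7100, 0.6293, -0.7771, 0.0000]
J3: z=[0.6293, -0.7771, 0.0000] o=[-0.1459, -0.1182, -0.3031] → [-1.1829, -0.9579, 0.4977, 0.6293, -0.7771, 0.0000]
J4: z=[0.6293, -0.7771, 0.0000] o=[0.0872, -0.0838, 0.1319] → [-0.8449, -0.6842, 0.2949, 0.6293, -0.7771, 0.0000]
J5: z=[0.7753, 0.6278, 0.0698] o=[0.0520, -0.1123, 0.7804] → [0.2950, -0.2937, -0.6358, 0.7753, 0.6278, 0.0698]
V = J·q̇ = [0.6904, 0.1379, -0.5755, 0.4060, 0.6749, -0.0132]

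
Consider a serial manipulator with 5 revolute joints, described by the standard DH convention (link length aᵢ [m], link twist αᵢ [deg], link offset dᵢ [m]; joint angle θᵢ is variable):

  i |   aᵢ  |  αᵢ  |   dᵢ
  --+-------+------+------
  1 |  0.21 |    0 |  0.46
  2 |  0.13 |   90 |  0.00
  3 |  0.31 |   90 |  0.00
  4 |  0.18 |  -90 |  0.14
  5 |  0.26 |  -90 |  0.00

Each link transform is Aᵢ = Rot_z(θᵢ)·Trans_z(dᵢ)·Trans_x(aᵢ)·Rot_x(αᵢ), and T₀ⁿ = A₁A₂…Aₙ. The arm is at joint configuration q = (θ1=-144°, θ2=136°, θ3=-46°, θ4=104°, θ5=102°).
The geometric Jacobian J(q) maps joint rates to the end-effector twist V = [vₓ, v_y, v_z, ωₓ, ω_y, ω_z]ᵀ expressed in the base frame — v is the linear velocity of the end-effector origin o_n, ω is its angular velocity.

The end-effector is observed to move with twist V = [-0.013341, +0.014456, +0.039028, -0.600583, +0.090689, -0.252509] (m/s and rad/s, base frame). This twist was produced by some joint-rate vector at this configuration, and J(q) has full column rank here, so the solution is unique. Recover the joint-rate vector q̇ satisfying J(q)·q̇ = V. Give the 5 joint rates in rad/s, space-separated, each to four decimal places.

0.2350 -0.3650 0.0770 0.5220 0.3440

o_n = [0.2156, -0.3010, 0.3383]
J₁: ẑ×o_n = [0.3010, 0.2156, -0.0000], ω = ẑ
J2: z=[0.0000, 0.0000, 1.0000] o=[-0.1699, -0.1234, 0.4600] → [0.1776, 0.3855, -0.0000, 0.0000, 0.0000, 1.0000]
J3: z=[-0.1392, -0.9903, 0.0000] o=[-0.0412, -0.1415, 0.4600] → [0.1205, -0.0169, 0.2764, -0.1392, -0.9903, 0.0000]
J4: z=[-0.7123, 0.1001, -0.6947] o=[0.1721, -0.1715, 0.2370] → [-0.0798, 0.0420, 0.0879, -0.7123, 0.1001, -0.6947]
J5: z=[-0.6338, 0.3334, 0.6980] o=[0.0181, -0.3262, 0.1711] → [0.0382, 0.2438, -0.0818, -0.6338, 0.3334, 0.6980]
q̇ = J⁺·V = [0.2350, -0.3650, 0.0770, 0.5220, 0.3440]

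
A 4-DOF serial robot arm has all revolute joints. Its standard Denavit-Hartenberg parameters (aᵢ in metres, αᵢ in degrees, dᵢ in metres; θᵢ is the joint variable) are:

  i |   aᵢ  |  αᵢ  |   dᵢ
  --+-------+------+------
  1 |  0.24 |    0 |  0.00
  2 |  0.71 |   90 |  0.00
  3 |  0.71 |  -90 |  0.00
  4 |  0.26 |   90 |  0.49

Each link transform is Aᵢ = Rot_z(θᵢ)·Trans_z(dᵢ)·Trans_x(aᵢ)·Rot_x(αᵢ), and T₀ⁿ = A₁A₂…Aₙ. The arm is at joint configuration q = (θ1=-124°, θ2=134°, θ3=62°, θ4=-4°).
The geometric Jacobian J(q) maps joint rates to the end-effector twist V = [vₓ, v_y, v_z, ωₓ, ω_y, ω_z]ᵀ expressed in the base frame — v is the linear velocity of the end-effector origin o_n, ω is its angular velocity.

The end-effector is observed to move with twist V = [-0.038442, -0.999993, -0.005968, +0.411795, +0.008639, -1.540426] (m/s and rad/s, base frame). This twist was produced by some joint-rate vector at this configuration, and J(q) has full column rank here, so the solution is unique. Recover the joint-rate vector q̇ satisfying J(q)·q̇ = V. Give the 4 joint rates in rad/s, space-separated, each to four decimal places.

o_n = [0.5903, -0.0896, 1.0859]
J₁: ẑ×o_n = [0.0896, 0.5903, -0.0000], ω = ẑ
J2: z=[0.0000, 0.0000, 1.0000] o=[-0.1342, -0.1990, 0.0000] → [-0.1093, 0.7245, 0.0000, 0.0000, 0.0000, 1.0000]
J3: z=[0.1736, -0.9848, 0.0000] o=[0.5650, -0.0757, 0.0000] → [-1.0694, -0.1886, 0.0224, 0.1736, -0.9848, 0.0000]
J4: z=[-0.8695, -0.1533, 0.4695] o=[0.8933, -0.0178, 0.6269] → [-0.0367, 0.2569, 0.0160, -0.8695, -0.1533, 0.4695]
q̇ = J⁺·V = [-0.6670, -0.6570, 0.0630, -0.4610]

-0.6670 -0.6570 0.0630 -0.4610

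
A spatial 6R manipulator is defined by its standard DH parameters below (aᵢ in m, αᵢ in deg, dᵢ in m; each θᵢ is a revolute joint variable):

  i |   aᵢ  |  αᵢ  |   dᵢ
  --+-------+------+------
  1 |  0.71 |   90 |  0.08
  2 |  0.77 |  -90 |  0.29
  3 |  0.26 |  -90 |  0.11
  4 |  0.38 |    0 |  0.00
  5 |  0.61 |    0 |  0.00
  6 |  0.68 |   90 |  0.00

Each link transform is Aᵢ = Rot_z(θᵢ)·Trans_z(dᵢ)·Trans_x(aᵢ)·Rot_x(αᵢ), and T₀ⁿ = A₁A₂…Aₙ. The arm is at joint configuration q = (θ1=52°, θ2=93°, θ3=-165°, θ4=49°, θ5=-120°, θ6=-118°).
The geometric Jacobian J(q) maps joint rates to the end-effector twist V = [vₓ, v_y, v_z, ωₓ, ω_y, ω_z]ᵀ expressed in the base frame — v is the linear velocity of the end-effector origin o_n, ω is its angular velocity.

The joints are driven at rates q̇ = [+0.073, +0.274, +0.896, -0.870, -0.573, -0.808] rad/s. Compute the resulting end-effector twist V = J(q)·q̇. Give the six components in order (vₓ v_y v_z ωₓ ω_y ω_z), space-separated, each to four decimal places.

0.4342 0.6939 0.3015 -2.0296 0.4889 -0.5557

o_n = [0.4688, 0.1138, 0.7986]
J₁: ẑ×o_n = [-0.1138, 0.4688, 0.0000], ω = ẑ
J2: z=[0.7880, -0.6157, 0.0000] o=[0.4371, 0.5595, 0.0800] → [-0.4424, -0.5663, -0.3317, 0.7880, -0.6157, 0.0000]
J3: z=[-0.6148, -0.7869, -0.0523] o=[0.6408, 0.3492, 0.8489] → [0.0273, -0.0220, 0.0094, -0.6148, -0.7869, -0.0523]
J4: z=[0.7528, -0.6054, 0.2585] o=[0.6343, 0.2316, 0.5924] → [-0.0944, -0.1980, -0.1888, 0.7528, -0.6054, 0.2585]
J5: z=[0.7528, -0.6054, 0.2585] o=[0.8693, 0.4274, 0.3669] → [-0.1803, -0.4285, -0.4785, 0.7528, -0.6054, 0.2585]
J6: z=[0.7528, -0.6054, 0.2585] o=[0.5613, -0.0502, 0.1452] → [-0.4379, -0.5158, 0.0675, 0.7528, -0.6054, 0.2585]
V = J·q̇ = [0.4342, 0.6939, 0.3015, -2.0296, 0.4889, -0.5557]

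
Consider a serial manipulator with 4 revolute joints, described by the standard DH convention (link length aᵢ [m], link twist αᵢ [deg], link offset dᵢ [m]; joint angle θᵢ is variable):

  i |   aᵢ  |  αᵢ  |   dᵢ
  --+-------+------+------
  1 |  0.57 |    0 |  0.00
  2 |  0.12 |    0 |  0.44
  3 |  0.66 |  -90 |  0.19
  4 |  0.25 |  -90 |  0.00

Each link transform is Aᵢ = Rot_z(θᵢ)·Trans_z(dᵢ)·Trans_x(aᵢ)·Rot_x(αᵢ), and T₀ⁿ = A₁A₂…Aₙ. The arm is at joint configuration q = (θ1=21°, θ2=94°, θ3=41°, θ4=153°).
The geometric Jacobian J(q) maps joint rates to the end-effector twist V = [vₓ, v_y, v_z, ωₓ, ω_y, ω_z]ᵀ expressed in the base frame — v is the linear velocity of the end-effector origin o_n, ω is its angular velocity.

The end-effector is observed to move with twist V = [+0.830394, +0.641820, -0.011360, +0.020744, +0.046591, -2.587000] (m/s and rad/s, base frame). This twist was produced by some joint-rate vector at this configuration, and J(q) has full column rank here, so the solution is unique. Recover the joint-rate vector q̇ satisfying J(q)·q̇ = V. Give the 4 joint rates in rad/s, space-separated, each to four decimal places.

-0.9070 -0.8430 -0.8370 -0.0510

o_n = [0.0820, 0.4909, 0.5165]
J₁: ẑ×o_n = [-0.4909, 0.0820, 0.0000], ω = ẑ
J2: z=[0.0000, 0.0000, 1.0000] o=[0.5321, 0.2043, 0.0000] → [-0.2866, -0.4502, 0.0000, 0.0000, 0.0000, 1.0000]
J3: z=[0.0000, 0.0000, 1.0000] o=[0.4814, 0.3130, 0.4400] → [-0.1778, -0.3994, 0.0000, 0.0000, 0.0000, 1.0000]
J4: z=[-0.4067, -0.9135, 0.0000] o=[-0.1215, 0.5815, 0.6300] → [0.1037, -0.0462, 0.2228, -0.4067, -0.9135, 0.0000]
q̇ = J⁺·V = [-0.9070, -0.8430, -0.8370, -0.0510]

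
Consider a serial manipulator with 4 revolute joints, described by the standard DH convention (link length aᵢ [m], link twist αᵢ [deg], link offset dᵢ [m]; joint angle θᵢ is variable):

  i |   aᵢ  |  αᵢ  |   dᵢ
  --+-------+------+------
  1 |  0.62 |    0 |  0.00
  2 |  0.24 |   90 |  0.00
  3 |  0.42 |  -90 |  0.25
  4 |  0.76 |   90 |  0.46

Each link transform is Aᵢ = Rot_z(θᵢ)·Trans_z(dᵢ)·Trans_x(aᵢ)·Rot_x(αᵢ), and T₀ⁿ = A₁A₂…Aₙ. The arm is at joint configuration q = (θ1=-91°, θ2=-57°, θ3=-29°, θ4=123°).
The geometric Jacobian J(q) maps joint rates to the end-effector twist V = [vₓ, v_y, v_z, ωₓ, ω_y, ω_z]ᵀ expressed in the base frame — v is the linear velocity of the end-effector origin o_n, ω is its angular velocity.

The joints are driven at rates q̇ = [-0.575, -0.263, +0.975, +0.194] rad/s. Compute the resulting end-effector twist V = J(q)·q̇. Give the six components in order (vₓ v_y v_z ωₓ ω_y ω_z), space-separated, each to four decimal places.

-0.4603 0.4988 0.2826 -0.5964 0.7770 -0.6683

o_n = [-0.2027, -1.1966, 0.3994]
J₁: ẑ×o_n = [1.1966, -0.2027, 0.0000], ω = ẑ
J2: z=[0.0000, 0.0000, 1.0000] o=[-0.0108, -0.6199, 0.0000] → [0.5767, -0.1919, 0.0000, 0.0000, 0.0000, 1.0000]
J3: z=[-0.5299, 0.8480, 0.0000] o=[-0.2144, -0.7471, 0.0000] → [0.3387, 0.2116, 0.2283, -0.5299, 0.8480, 0.0000]
J4: z=[-0.4111, -0.2569, 0.8746] o=[-0.6584, -0.7297, -0.2036] → [0.2534, 0.6464, 0.3090, -0.4111, -0.2569, 0.8746]
V = J·q̇ = [-0.4603, 0.4988, 0.2826, -0.5964, 0.7770, -0.6683]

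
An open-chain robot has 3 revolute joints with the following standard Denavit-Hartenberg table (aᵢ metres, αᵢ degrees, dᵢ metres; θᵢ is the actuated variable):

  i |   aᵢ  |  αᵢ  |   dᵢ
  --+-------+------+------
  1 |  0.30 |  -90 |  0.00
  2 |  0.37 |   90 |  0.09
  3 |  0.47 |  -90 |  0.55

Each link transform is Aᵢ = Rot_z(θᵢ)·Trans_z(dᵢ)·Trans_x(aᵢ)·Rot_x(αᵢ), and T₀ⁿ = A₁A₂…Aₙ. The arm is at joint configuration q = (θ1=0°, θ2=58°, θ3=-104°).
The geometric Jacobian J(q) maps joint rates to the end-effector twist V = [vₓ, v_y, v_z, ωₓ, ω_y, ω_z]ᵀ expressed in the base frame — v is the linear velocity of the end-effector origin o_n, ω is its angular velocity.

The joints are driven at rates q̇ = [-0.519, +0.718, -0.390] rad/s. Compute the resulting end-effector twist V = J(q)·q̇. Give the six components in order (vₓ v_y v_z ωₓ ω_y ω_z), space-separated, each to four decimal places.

o_n = [0.9022, -0.3660, 0.0741]
J₁: ẑ×o_n = [0.3660, 0.9022, -0.0000], ω = ẑ
J2: z=[0.0000, 1.0000, 0.0000] o=[0.3000, 0.0000, 0.0000] → [0.0741, 0.0000, -0.6022, 0.0000, 1.0000, 0.0000]
J3: z=[0.8480, 0.0000, 0.5299] o=[0.4961, 0.0900, -0.3138] → [0.2417, -0.1137, -0.3867, 0.8480, 0.0000, 0.5299]
V = J·q̇ = [-0.2310, -0.4239, -0.2816, -0.3307, 0.7180, -0.7257]

-0.2310 -0.4239 -0.2816 -0.3307 0.7180 -0.7257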